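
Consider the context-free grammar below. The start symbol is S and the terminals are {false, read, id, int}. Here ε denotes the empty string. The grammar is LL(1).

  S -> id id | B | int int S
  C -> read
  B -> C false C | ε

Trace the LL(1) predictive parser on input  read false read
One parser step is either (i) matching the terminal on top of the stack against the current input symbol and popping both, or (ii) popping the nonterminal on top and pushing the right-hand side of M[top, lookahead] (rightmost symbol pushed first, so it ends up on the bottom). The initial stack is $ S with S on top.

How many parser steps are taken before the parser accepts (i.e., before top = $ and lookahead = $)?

7

     Stack           Input              Action
  1  $ S             read false read $  expand S -> B
  2  $ B             read false read $  expand B -> C false C
  3  $ C false C     read false read $  expand C -> read
  4  $ C false read  read false read $  match read
  5  $ C false       false read $       match false
  6  $ C             read $             expand C -> read
  7  $ read          read $             match read
Accept reached after 7 steps.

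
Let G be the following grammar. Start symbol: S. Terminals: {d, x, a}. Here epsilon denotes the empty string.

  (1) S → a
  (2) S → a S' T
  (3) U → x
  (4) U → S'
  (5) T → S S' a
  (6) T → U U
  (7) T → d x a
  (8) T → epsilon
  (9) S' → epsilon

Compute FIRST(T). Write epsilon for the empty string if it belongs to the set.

FIRST(S): from S→a we get {a}; from S→a S' T we get {a}. So FIRST(S) = {a}.
FIRST(S'): from S'→epsilon we get {epsilon}. So FIRST(S') = {epsilon}.
FIRST(U): from U→x we get {x}; from U→S' we get {epsilon}. So FIRST(U) = {epsilon, x}.
FIRST(T): from T→S S' a we get {a}; from T→U U we get {epsilon, x}; from T→d x a we get {d}; from T→epsilon we get {epsilon}. So FIRST(T) = {epsilon, a, d, x}.

{epsilon, a, d, x}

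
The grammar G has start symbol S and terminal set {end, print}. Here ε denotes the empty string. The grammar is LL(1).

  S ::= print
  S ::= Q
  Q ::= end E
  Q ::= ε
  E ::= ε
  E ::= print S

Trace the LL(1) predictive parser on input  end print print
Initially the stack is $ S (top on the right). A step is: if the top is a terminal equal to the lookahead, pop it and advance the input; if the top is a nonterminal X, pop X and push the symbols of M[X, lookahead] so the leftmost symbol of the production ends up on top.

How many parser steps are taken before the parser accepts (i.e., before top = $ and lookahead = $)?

step 1: stack=$ S  input=end print print $  — expand S ::= Q
step 2: stack=$ Q  input=end print print $  — expand Q ::= end E
step 3: stack=$ E end  input=end print print $  — match end
step 4: stack=$ E  input=print print $  — expand E ::= print S
step 5: stack=$ S print  input=print print $  — match print
step 6: stack=$ S  input=print $  — expand S ::= print
step 7: stack=$ print  input=print $  — match print
Accept reached after 7 steps.

7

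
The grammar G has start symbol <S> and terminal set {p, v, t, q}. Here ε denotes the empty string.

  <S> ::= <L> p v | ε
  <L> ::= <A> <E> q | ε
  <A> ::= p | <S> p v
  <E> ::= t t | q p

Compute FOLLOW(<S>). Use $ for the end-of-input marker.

FIRST(<E>): from <E>::=t t we get {t}; from <E>::=q p we get {q}. So FIRST(<E>) = {q, t}.
FIRST(<S>): from <S>::=<L> p v we get {p}; from <S>::=ε we get {ε}. So FIRST(<S>) = {ε, p}.
FIRST(<A>): from <A>::=p we get {p}; from <A>::=<S> p v we get {p}. So FIRST(<A>) = {p}.
FIRST(<L>): from <L>::=<A> <E> q we get {p}; from <L>::=ε we get {ε}. So FIRST(<L>) = {ε, p}.
FOLLOW(<S>) includes $ since <S> is the start symbol.
FOLLOW(<S>): in <A>::=<S> p v, <S> is followed by p v with FIRST {p}. Thus FOLLOW(<S>) = {$, p}.
FOLLOW(<L>): in <S>::=<L> p v, <L> is followed by p v with FIRST {p}. Thus FOLLOW(<L>) = {p}.
FOLLOW(<A>): in <L>::=<A> <E> q, <A> is followed by <E> q with FIRST {q, t}. Thus FOLLOW(<A>) = {q, t}.
FOLLOW(<E>): in <L>::=<A> <E> q, <E> is followed by q with FIRST {q}. Thus FOLLOW(<E>) = {q}.

{$, p}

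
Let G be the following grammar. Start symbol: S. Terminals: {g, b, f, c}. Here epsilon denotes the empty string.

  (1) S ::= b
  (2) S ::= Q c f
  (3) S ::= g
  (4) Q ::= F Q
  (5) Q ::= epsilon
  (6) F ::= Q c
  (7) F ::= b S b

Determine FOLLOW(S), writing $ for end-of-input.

{$, b}

FIRST(S) = {b, c, g}  (via Q c f)
FIRST(Q) = {epsilon, b, c}  (via F Q)
FIRST(F) = {b, c}  (via Q c)
FOLLOW(S) includes $ since S is the start symbol.
FOLLOW(S): in F::=b S b, S is followed by b with FIRST {b}. Thus FOLLOW(S) = {$, b}.
FOLLOW(Q): in S::=Q c f, Q is followed by c f with FIRST {c}; in Q::=F Q, the suffix after Q is empty (adds nothing new); in F::=Q c, Q is followed by c with FIRST {c}. Thus FOLLOW(Q) = {c}.
FOLLOW(F): in Q::=F Q, F is followed by Q with FIRST {epsilon, b, c}; in Q::=F Q, the suffix after F is nullable, so FOLLOW(F) ⊇ FOLLOW(Q) = {c}. Thus FOLLOW(F) = {b, c}.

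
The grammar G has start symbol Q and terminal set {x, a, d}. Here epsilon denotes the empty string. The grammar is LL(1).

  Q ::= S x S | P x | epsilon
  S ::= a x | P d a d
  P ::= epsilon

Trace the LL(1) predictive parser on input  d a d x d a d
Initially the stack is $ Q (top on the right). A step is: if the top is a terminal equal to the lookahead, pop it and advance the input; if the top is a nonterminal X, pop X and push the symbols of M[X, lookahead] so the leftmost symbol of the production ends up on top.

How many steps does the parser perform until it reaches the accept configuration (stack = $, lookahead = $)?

12

step 1: stack=$ Q  input=d a d x d a d $  — expand Q ::= S x S
step 2: stack=$ S x S  input=d a d x d a d $  — expand S ::= P d a d
step 3: stack=$ S x d a d P  input=d a d x d a d $  — expand P ::= epsilon
step 4: stack=$ S x d a d  input=d a d x d a d $  — match d
step 5: stack=$ S x d a  input=a d x d a d $  — match a
step 6: stack=$ S x d  input=d x d a d $  — match d
step 7: stack=$ S x  input=x d a d $  — match x
step 8: stack=$ S  input=d a d $  — expand S ::= P d a d
step 9: stack=$ d a d P  input=d a d $  — expand P ::= epsilon
step 10: stack=$ d a d  input=d a d $  — match d
step 11: stack=$ d a  input=a d $  — match a
step 12: stack=$ d  input=d $  — match d
Accept reached after 12 steps.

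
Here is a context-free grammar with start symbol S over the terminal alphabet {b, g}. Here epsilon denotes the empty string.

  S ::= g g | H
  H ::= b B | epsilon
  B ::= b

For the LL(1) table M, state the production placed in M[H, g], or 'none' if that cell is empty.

none

FIRST(H): from H::=b B we get {b}; from H::=epsilon we get {epsilon}. So FIRST(H) = {epsilon, b}.
FIRST(B): from B::=b we get {b}. So FIRST(B) = {b}.
FIRST(S): from S::=g g we get {g}; from S::=H we get {epsilon, b}. So FIRST(S) = {epsilon, b, g}.
FOLLOW(S) includes $ since S is the start symbol.
FOLLOW(S): S appears on no right-hand side. Thus FOLLOW(S) = {$}.
FOLLOW(H): in S::=H, the suffix after H is empty, so FOLLOW(H) ⊇ FOLLOW(S) = {$}. Thus FOLLOW(H) = {$}.
For H ::= b B: FIRST(b B) = {b}, so it goes in M[H, t] for t ∈ {b}.
For H ::= epsilon: FIRST(epsilon) = {epsilon}, so it goes in M[H, t] for t ∈ {}; since epsilon ∈ FIRST, also for every t ∈ FOLLOW(H) = {$}.
None of these place a production in M[H, g].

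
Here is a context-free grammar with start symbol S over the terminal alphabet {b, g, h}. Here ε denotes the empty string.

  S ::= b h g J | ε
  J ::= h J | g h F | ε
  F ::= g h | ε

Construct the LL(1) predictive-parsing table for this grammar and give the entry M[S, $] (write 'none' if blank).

FIRST(S): from S::=b h g J we get {b}; from S::=ε we get {ε}. So FIRST(S) = {ε, b}.
FIRST(J): from J::=h J we get {h}; from J::=g h F we get {g}; from J::=ε we get {ε}. So FIRST(J) = {ε, g, h}.
FIRST(F): from F::=g h we get {g}; from F::=ε we get {ε}. So FIRST(F) = {ε, g}.
FOLLOW(S) includes $ since S is the start symbol.
FOLLOW(S): S appears on no right-hand side. Thus FOLLOW(S) = {$}.
For S ::= b h g J: FIRST(b h g J) = {b}, so it goes in M[S, t] for t ∈ {b}.
For S ::= ε: FIRST(ε) = {ε}, so it goes in M[S, t] for t ∈ {}; since ε ∈ FIRST, also for every t ∈ FOLLOW(S) = {$}.

S ::= ε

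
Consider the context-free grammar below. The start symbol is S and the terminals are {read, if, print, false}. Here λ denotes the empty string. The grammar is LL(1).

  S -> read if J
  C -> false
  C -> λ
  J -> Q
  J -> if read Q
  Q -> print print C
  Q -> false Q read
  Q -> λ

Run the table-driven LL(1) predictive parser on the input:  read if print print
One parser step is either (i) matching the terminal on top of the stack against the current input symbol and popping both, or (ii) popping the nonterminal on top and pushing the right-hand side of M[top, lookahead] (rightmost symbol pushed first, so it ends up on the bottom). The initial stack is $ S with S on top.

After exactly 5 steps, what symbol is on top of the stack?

print

     Stack        Input                  Action
  1  $ S          read if print print $  expand S -> read if J
  2  $ J if read  read if print print $  match read
  3  $ J if       if print print $       match if
  4  $ J          print print $          expand J -> Q
  5  $ Q          print print $          expand Q -> print print C
Stack after step 5: $ C print print (top = print).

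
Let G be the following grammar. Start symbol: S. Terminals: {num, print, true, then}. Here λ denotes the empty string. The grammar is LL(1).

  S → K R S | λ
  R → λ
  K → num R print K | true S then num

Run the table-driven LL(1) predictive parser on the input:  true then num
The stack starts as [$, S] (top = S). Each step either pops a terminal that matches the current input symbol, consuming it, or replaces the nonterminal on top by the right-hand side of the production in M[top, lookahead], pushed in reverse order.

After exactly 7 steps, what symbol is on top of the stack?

     Stack                  Input            Action
  1  $ S                    true then num $  expand S → K R S
  2  $ S R K                true then num $  expand K → true S then num
  3  $ S R num then S true  true then num $  match true
  4  $ S R num then S       then num $       expand S → λ
  5  $ S R num then         then num $       match then
  6  $ S R num              num $            match num
  7  $ S R                  $                expand R → λ
Stack after step 7: $ S (top = S).

S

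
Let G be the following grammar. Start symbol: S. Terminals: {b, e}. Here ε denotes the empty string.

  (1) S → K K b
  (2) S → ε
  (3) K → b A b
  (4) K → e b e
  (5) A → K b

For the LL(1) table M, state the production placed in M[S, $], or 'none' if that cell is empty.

FIRST(K): from K→b A b we get {b}; from K→e b e we get {e}. So FIRST(K) = {b, e}.
FIRST(S): from S→K K b we get {b, e}; from S→ε we get {ε}. So FIRST(S) = {ε, b, e}.
FIRST(A): from A→K b we get {b, e}. So FIRST(A) = {b, e}.
FOLLOW(S) includes $ since S is the start symbol.
FOLLOW(S): S appears on no right-hand side. Thus FOLLOW(S) = {$}.
For S → K K b: FIRST(K K b) = {b, e}, so it goes in M[S, t] for t ∈ {b, e}.
For S → ε: FIRST(ε) = {ε}, so it goes in M[S, t] for t ∈ {}; since ε ∈ FIRST, also for every t ∈ FOLLOW(S) = {$}.

S → ε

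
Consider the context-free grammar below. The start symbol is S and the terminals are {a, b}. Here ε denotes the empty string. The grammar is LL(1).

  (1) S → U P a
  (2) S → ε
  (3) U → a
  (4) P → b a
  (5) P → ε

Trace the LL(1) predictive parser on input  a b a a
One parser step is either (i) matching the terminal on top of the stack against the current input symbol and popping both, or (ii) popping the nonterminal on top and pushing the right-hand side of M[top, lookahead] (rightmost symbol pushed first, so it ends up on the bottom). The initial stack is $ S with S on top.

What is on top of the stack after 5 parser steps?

step 1: stack=$ S  input=a b a a $  — expand S → U P a
step 2: stack=$ a P U  input=a b a a $  — expand U → a
step 3: stack=$ a P a  input=a b a a $  — match a
step 4: stack=$ a P  input=b a a $  — expand P → b a
step 5: stack=$ a a b  input=b a a $  — match b
Stack after step 5: $ a a (top = a).

a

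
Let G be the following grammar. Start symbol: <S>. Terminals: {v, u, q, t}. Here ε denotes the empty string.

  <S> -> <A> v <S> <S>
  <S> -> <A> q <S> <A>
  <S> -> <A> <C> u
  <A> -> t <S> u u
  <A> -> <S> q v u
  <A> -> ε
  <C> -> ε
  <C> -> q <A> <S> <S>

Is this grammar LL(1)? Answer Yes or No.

No

FIRST(<S>) = {q, t, u, v}
FIRST(<A>) = {ε, q, t, u, v}
FIRST(<C>) = {ε, q}
FOLLOW(<S>) = {$, q, t, u, v}
FOLLOW(<A>) = {$, q, t, u, v}
FOLLOW(<C>) = {u}
Cell M[<A>, q] receives both <A> -> <S> q v u and <A> -> ε — the grammar is not LL(1).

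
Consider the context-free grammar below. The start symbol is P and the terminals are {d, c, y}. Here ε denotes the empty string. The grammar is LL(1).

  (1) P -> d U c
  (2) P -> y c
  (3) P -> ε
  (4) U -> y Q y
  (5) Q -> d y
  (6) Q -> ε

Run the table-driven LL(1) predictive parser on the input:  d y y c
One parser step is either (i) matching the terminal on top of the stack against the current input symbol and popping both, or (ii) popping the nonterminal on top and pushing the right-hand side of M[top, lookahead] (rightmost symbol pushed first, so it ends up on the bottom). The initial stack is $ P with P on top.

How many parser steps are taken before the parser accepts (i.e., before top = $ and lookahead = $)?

step 1: stack=$ P  input=d y y c $  — expand P -> d U c
step 2: stack=$ c U d  input=d y y c $  — match d
step 3: stack=$ c U  input=y y c $  — expand U -> y Q y
step 4: stack=$ c y Q y  input=y y c $  — match y
step 5: stack=$ c y Q  input=y c $  — expand Q -> ε
step 6: stack=$ c y  input=y c $  — match y
step 7: stack=$ c  input=c $  — match c
Accept reached after 7 steps.

7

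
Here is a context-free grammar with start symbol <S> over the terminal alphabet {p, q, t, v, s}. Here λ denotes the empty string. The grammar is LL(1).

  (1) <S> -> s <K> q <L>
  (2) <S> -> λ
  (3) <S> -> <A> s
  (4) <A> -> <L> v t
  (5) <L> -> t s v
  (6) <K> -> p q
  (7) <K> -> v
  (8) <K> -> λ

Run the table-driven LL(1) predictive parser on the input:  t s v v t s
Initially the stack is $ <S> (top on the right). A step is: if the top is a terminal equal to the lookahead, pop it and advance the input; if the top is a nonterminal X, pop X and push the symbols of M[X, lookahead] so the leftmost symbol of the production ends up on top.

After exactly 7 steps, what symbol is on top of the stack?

step 1: stack=$ <S>  input=t s v v t s $  — expand <S> -> <A> s
step 2: stack=$ s <A>  input=t s v v t s $  — expand <A> -> <L> v t
step 3: stack=$ s t v <L>  input=t s v v t s $  — expand <L> -> t s v
step 4: stack=$ s t v v s t  input=t s v v t s $  — match t
step 5: stack=$ s t v v s  input=s v v t s $  — match s
step 6: stack=$ s t v v  input=v v t s $  — match v
step 7: stack=$ s t v  input=v t s $  — match v
Stack after step 7: $ s t (top = t).

t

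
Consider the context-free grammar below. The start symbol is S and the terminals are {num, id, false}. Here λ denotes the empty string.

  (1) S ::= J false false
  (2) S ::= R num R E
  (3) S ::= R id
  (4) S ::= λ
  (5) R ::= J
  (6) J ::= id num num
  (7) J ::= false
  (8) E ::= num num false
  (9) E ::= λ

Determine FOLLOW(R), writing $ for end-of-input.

{$, id, num}

FIRST(J) = {false, id}
FIRST(E) = {λ, num}
FIRST(R) = {false, id}  (via J)
FIRST(S) = {λ, false, id}  (via J false false, R num R E, R id)
FOLLOW(S) includes $ since S is the start symbol.
FOLLOW(S): S appears on no right-hand side. Thus FOLLOW(S) = {$}.
FOLLOW(R): in S::=R num R E (occurrence 1), R is followed by num R E with FIRST {num}; in S::=R num R E (occurrence 2), R is followed by E with FIRST {λ, num}; in S::=R num R E (occurrence 2), the suffix after R is nullable, so FOLLOW(R) ⊇ FOLLOW(S) = {$}; in S::=R id, R is followed by id with FIRST {id}. Thus FOLLOW(R) = {$, id, num}.
FOLLOW(J): in S::=J false false, J is followed by false false with FIRST {false}; in R::=J, the suffix after J is empty, so FOLLOW(J) ⊇ FOLLOW(R) = {$, id, num}. Thus FOLLOW(J) = {$, false, id, num}.
FOLLOW(E): in S::=R num R E, the suffix after E is empty, so FOLLOW(E) ⊇ FOLLOW(S) = {$}. Thus FOLLOW(E) = {$}.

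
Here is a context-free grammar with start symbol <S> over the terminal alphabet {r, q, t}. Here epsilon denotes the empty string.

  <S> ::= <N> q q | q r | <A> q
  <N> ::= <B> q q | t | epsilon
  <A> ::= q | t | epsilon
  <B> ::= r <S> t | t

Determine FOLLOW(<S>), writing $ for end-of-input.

{$, t}

FIRST(<A>): from <A>::=q we get {q}; from <A>::=t we get {t}; from <A>::=epsilon we get {epsilon}. So FIRST(<A>) = {epsilon, q, t}.
FIRST(<B>): from <B>::=r <S> t we get {r}; from <B>::=t we get {t}. So FIRST(<B>) = {r, t}.
FIRST(<N>): from <N>::=<B> q q we get {r, t}; from <N>::=t we get {t}; from <N>::=epsilon we get {epsilon}. So FIRST(<N>) = {epsilon, r, t}.
FIRST(<S>): from <S>::=<N> q q we get {q, r, t}; from <S>::=q r we get {q}; from <S>::=<A> q we get {q, t}. So FIRST(<S>) = {q, r, t}.
FOLLOW(<S>) includes $ since <S> is the start symbol.
FOLLOW(<S>): in <B>::=r <S> t, <S> is followed by t with FIRST {t}. Thus FOLLOW(<S>) = {$, t}.
FOLLOW(<N>): in <S>::=<N> q q, <N> is followed by q q with FIRST {q}. Thus FOLLOW(<N>) = {q}.
FOLLOW(<A>): in <S>::=<A> q, <A> is followed by q with FIRST {q}. Thus FOLLOW(<A>) = {q}.
FOLLOW(<B>): in <N>::=<B> q q, <B> is followed by q q with FIRST {q}. Thus FOLLOW(<B>) = {q}.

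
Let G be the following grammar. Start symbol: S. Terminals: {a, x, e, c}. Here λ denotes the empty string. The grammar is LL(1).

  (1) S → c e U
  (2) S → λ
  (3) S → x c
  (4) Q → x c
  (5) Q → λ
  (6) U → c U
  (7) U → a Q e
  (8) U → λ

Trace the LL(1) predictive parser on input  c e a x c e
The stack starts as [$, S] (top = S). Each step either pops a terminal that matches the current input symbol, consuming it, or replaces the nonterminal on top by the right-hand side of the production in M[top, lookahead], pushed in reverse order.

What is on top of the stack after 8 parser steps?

e

     Stack    Input          Action
  1  $ S      c e a x c e $  expand S → c e U
  2  $ U e c  c e a x c e $  match c
  3  $ U e    e a x c e $    match e
  4  $ U      a x c e $      expand U → a Q e
  5  $ e Q a  a x c e $      match a
  6  $ e Q    x c e $        expand Q → x c
  7  $ e c x  x c e $        match x
  8  $ e c    c e $          match c
Stack after step 8: $ e (top = e).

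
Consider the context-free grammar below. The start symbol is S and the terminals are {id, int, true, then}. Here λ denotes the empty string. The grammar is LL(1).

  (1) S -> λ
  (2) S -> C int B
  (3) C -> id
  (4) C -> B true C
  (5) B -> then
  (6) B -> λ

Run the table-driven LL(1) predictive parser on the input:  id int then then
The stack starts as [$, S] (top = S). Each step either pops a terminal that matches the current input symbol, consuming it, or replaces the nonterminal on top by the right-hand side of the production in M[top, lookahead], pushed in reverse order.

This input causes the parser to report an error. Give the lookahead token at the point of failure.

then

     Stack       Input               Action
  1  $ S         id int then then $  expand S -> C int B
  2  $ B int C   id int then then $  expand C -> id
  3  $ B int id  id int then then $  match id
  4  $ B int     int then then $     match int
  5  $ B         then then $         expand B -> then
  6  $ then      then then $         match then
  7  $           then $              error: stack empty but input remains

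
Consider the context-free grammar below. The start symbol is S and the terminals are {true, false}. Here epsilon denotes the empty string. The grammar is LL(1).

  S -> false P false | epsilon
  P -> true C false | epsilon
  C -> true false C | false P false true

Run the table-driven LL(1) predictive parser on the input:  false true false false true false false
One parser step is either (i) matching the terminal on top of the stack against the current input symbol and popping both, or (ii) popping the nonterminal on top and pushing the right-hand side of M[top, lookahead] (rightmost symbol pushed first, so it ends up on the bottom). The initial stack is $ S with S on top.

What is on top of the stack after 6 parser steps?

     Stack                             Input                                      Action
  1  $ S                               false true false false true false false $  expand S -> false P false
  2  $ false P false                   false true false false true false false $  match false
  3  $ false P                         true false false true false false $        expand P -> true C false
  4  $ false false C true              true false false true false false $        match true
  5  $ false false C                   false false true false false $             expand C -> false P false true
  6  $ false false true false P false  false false true false false $             match false
Stack after step 6: $ false false true false P (top = P).

P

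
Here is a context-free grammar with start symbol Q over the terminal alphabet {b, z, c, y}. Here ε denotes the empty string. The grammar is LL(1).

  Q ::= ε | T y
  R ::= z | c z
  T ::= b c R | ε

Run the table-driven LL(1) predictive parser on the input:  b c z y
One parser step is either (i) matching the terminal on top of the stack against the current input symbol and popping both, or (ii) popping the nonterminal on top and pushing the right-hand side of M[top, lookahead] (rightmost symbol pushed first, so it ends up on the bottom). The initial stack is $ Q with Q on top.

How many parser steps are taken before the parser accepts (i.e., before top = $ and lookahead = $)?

7

step 1: stack=$ Q  input=b c z y $  — expand Q ::= T y
step 2: stack=$ y T  input=b c z y $  — expand T ::= b c R
step 3: stack=$ y R c b  input=b c z y $  — match b
step 4: stack=$ y R c  input=c z y $  — match c
step 5: stack=$ y R  input=z y $  — expand R ::= z
step 6: stack=$ y z  input=z y $  — match z
step 7: stack=$ y  input=y $  — match y
Accept reached after 7 steps.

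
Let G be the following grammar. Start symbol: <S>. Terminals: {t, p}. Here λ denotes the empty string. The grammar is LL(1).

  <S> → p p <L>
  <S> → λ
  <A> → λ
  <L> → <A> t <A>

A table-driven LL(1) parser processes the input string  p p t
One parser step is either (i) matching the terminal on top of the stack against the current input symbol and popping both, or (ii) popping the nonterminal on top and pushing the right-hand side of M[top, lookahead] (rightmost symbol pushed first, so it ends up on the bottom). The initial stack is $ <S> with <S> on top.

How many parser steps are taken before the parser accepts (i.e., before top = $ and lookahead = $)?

7

     Stack        Input    Action
  1  $ <S>        p p t $  expand <S> → p p <L>
  2  $ <L> p p    p p t $  match p
  3  $ <L> p      p t $    match p
  4  $ <L>        t $      expand <L> → <A> t <A>
  5  $ <A> t <A>  t $      expand <A> → λ
  6  $ <A> t      t $      match t
  7  $ <A>        $        expand <A> → λ
Accept reached after 7 steps.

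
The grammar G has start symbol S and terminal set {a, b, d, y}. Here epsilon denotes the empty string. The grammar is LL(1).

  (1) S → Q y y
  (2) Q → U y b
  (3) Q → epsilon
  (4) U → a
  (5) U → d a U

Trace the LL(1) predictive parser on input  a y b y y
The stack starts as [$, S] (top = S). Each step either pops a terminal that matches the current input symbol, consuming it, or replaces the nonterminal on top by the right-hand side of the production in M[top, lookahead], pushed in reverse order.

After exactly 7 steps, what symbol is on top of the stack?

step 1: stack=$ S  input=a y b y y $  — expand S → Q y y
step 2: stack=$ y y Q  input=a y b y y $  — expand Q → U y b
step 3: stack=$ y y b y U  input=a y b y y $  — expand U → a
step 4: stack=$ y y b y a  input=a y b y y $  — match a
step 5: stack=$ y y b y  input=y b y y $  — match y
step 6: stack=$ y y b  input=b y y $  — match b
step 7: stack=$ y y  input=y y $  — match y
Stack after step 7: $ y (top = y).

y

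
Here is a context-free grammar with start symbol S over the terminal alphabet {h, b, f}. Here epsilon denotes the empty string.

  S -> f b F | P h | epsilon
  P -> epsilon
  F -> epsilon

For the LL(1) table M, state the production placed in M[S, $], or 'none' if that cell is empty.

S -> epsilon

FIRST(P) = {epsilon}
FIRST(F) = {epsilon}
FIRST(S) = {epsilon, f, h}  (via P h)
FOLLOW(S) includes $ since S is the start symbol.
FOLLOW(S): S appears on no right-hand side. Thus FOLLOW(S) = {$}.
For S -> f b F: FIRST(f b F) = {f}, so it goes in M[S, t] for t ∈ {f}.
For S -> P h: FIRST(P h) = {h}, so it goes in M[S, t] for t ∈ {h}.
For S -> epsilon: FIRST(epsilon) = {epsilon}, so it goes in M[S, t] for t ∈ {}; since epsilon ∈ FIRST, also for every t ∈ FOLLOW(S) = {$}.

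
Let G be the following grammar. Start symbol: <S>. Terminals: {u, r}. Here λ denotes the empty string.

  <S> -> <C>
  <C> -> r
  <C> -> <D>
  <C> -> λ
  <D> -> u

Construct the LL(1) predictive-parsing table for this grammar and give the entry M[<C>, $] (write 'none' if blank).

<C> -> λ

FIRST(<D>) = {u}
FIRST(<C>) = {λ, r, u}  (via <D>)
FIRST(<S>) = {λ, r, u}  (via <C>)
FOLLOW(<S>) includes $ since <S> is the start symbol.
FOLLOW(<S>): <S> appears on no right-hand side. Thus FOLLOW(<S>) = {$}.
FOLLOW(<C>): in <S>-><C>, the suffix after <C> is empty, so FOLLOW(<C>) ⊇ FOLLOW(<S>) = {$}. Thus FOLLOW(<C>) = {$}.
For <C> -> r: FIRST(r) = {r}, so it goes in M[<C>, t] for t ∈ {r}.
For <C> -> <D>: FIRST(<D>) = {u}, so it goes in M[<C>, t] for t ∈ {u}.
For <C> -> λ: FIRST(λ) = {λ}, so it goes in M[<C>, t] for t ∈ {}; since λ ∈ FIRST, also for every t ∈ FOLLOW(<C>) = {$}.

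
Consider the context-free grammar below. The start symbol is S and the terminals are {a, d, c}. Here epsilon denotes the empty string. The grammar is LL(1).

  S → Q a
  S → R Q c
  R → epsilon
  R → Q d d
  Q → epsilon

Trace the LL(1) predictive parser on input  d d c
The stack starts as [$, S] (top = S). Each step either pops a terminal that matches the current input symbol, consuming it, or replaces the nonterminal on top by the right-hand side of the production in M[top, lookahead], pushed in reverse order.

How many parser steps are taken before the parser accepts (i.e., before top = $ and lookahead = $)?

7

step 1: stack=$ S  input=d d c $  — expand S → R Q c
step 2: stack=$ c Q R  input=d d c $  — expand R → Q d d
step 3: stack=$ c Q d d Q  input=d d c $  — expand Q → epsilon
step 4: stack=$ c Q d d  input=d d c $  — match d
step 5: stack=$ c Q d  input=d c $  — match d
step 6: stack=$ c Q  input=c $  — expand Q → epsilon
step 7: stack=$ c  input=c $  — match c
Accept reached after 7 steps.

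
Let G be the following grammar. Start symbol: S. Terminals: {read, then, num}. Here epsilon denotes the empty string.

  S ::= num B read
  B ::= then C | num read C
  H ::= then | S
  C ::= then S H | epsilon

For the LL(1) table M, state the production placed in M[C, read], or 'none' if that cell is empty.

FIRST(S): from S::=num B read we get {num}. So FIRST(S) = {num}.
FIRST(B): from B::=then C we get {then}; from B::=num read C we get {num}. So FIRST(B) = {num, then}.
FIRST(C): from C::=then S H we get {then}; from C::=epsilon we get {epsilon}. So FIRST(C) = {epsilon, then}.
FIRST(H): from H::=then we get {then}; from H::=S we get {num}. So FIRST(H) = {num, then}.
FOLLOW(S) includes $ since S is the start symbol.
FOLLOW(B): in S::=num B read, B is followed by read with FIRST {read}. Thus FOLLOW(B) = {read}.
FOLLOW(C): in B::=then C, the suffix after C is empty, so FOLLOW(C) ⊇ FOLLOW(B) = {read}; in B::=num read C, the suffix after C is empty, so FOLLOW(C) ⊇ FOLLOW(B) = {read}. Thus FOLLOW(C) = {read}.
For C ::= then S H: FIRST(then S H) = {then}, so it goes in M[C, t] for t ∈ {then}.
For C ::= epsilon: FIRST(epsilon) = {epsilon}, so it goes in M[C, t] for t ∈ {}; since epsilon ∈ FIRST, also for every t ∈ FOLLOW(C) = {read}.

C ::= epsilon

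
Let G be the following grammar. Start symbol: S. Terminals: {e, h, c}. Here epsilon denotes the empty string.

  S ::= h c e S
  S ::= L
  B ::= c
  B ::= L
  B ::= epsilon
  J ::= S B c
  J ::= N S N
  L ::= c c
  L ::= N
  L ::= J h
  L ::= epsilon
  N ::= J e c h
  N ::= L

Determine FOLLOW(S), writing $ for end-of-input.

FIRST(S): from S::=h c e S we get {h}; from S::=L we get {epsilon, c, e, h}. So FIRST(S) = {epsilon, c, e, h}.
FIRST(B): from B::=c we get {c}; from B::=L we get {epsilon, c, e, h}; from B::=epsilon we get {epsilon}. So FIRST(B) = {epsilon, c, e, h}.
FIRST(J): from J::=S B c we get {c, e, h}; from J::=N S N we get {epsilon, c, e, h}. So FIRST(J) = {epsilon, c, e, h}.
FIRST(L): from L::=c c we get {c}; from L::=N we get {epsilon, c, e, h}; from L::=J h we get {c, e, h}; from L::=epsilon we get {epsilon}. So FIRST(L) = {epsilon, c, e, h}.
FIRST(N): from N::=J e c h we get {c, e, h}; from N::=L we get {epsilon, c, e, h}. So FIRST(N) = {epsilon, c, e, h}.
FOLLOW(S) includes $ since S is the start symbol.
FOLLOW(B): in J::=S B c, B is followed by c with FIRST {c}. Thus FOLLOW(B) = {c}.
FOLLOW(J): in L::=J h, J is followed by h with FIRST {h}; in N::=J e c h, J is followed by e c h with FIRST {e}. Thus FOLLOW(J) = {e, h}.
FOLLOW(S): in S::=h c e S, the suffix after S is empty (adds nothing new); in J::=S B c, S is followed by B c with FIRST {c, e, h}; in J::=N S N, S is followed by N with FIRST {epsilon, c, e, h}; in J::=N S N, the suffix after S is nullable, so FOLLOW(S) ⊇ FOLLOW(J) = {e, h}. Thus FOLLOW(S) = {$, c, e, h}.
FOLLOW(L): in S::=L, the suffix after L is empty, so FOLLOW(L) ⊇ FOLLOW(S) = {$, c, e, h}; in B::=L, the suffix after L is empty, so FOLLOW(L) ⊇ FOLLOW(B) = {c}; in N::=L, the suffix after L is empty, so FOLLOW(L) ⊇ FOLLOW(N) = {$, c, e, h}. Thus FOLLOW(L) = {$, c, e, h}.
FOLLOW(N): in J::=N S N (occurrence 1), N is followed by S N with FIRST {epsilon, c, e, h}; in J::=N S N (occurrence 1), the suffix after N is nullable, so FOLLOW(N) ⊇ FOLLOW(J) = {e, h}; in J::=N S N (occurrence 2), the suffix after N is empty, so FOLLOW(N) ⊇ FOLLOW(J) = {e, h}; in L::=N, the suffix after N is empty, so FOLLOW(N) ⊇ FOLLOW(L) = {$, c, e, h}. Thus FOLLOW(N) = {$, c, e, h}.

{$, c, e, h}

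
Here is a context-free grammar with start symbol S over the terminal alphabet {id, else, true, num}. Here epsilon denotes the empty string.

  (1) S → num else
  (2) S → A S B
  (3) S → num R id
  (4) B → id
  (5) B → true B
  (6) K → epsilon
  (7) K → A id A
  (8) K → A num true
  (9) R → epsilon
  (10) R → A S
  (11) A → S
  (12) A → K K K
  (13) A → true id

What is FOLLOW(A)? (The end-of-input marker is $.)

FIRST(B) = {id, true}
FIRST(S) = {id, num, true}  (via A S B)
FIRST(K) = {epsilon, id, num, true}  (via A id A, A num true)
FIRST(A) = {epsilon, id, num, true}  (via S, K K K)
FIRST(R) = {epsilon, id, num, true}  (via A S)
FOLLOW(S) includes $ since S is the start symbol.
FOLLOW(R): in S→num R id, R is followed by id with FIRST {id}. Thus FOLLOW(R) = {id}.
FOLLOW(S): in S→A S B, S is followed by B with FIRST {id, true}; in R→A S, the suffix after S is empty, so FOLLOW(S) ⊇ FOLLOW(R) = {id}; in A→S, the suffix after S is empty, so FOLLOW(S) ⊇ FOLLOW(A) = {id, num, true}. Thus FOLLOW(S) = {$, id, num, true}.
FOLLOW(B): in S→A S B, the suffix after B is empty, so FOLLOW(B) ⊇ FOLLOW(S) = {$, id, num, true}; in B→true B, the suffix after B is empty (adds nothing new). Thus FOLLOW(B) = {$, id, num, true}.
FOLLOW(K): in A→K K K (occurrence 1), K is followed by K K with FIRST {epsilon, id, num, true}; in A→K K K (occurrence 1), the suffix after K is nullable, so FOLLOW(K) ⊇ FOLLOW(A) = {id, num, true}; in A→K K K (occurrence 2), K is followed by K with FIRST {epsilon, id, num, true}; in A→K K K (occurrence 2), the suffix after K is nullable, so FOLLOW(K) ⊇ FOLLOW(A) = {id, num, true}; in A→K K K (occurrence 3), the suffix after K is empty, so FOLLOW(K) ⊇ FOLLOW(A) = {id, num, true}. Thus FOLLOW(K) = {id, num, true}.
FOLLOW(A): in S→A S B, A is followed by S B with FIRST {id, num, true}; in K→A id A (occurrence 1), A is followed by id A with FIRST {id}; in K→A id A (occurrence 2), the suffix after A is empty, so FOLLOW(A) ⊇ FOLLOW(K) = {id, num, true}; in K→A num true, A is followed by num true with FIRST {num}; in R→A S, A is followed by S with FIRST {id, num, true}. Thus FOLLOW(A) = {id, num, true}.

{id, num, true}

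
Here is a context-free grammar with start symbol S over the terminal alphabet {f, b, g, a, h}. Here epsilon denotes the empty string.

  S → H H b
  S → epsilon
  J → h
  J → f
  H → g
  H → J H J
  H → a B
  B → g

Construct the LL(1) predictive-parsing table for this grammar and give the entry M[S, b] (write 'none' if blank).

FIRST(J): from J→h we get {h}; from J→f we get {f}. So FIRST(J) = {f, h}.
FIRST(B): from B→g we get {g}. So FIRST(B) = {g}.
FIRST(H): from H→g we get {g}; from H→J H J we get {f, h}; from H→a B we get {a}. So FIRST(H) = {a, f, g, h}.
FIRST(S): from S→H H b we get {a, f, g, h}; from S→epsilon we get {epsilon}. So FIRST(S) = {epsilon, a, f, g, h}.
FOLLOW(S) includes $ since S is the start symbol.
FOLLOW(S): S appears on no right-hand side. Thus FOLLOW(S) = {$}.
For S → H H b: FIRST(H H b) = {a, f, g, h}, so it goes in M[S, t] for t ∈ {a, f, g, h}.
For S → epsilon: FIRST(epsilon) = {epsilon}, so it goes in M[S, t] for t ∈ {}; since epsilon ∈ FIRST, also for every t ∈ FOLLOW(S) = {$}.
None of these place a production in M[S, b].

none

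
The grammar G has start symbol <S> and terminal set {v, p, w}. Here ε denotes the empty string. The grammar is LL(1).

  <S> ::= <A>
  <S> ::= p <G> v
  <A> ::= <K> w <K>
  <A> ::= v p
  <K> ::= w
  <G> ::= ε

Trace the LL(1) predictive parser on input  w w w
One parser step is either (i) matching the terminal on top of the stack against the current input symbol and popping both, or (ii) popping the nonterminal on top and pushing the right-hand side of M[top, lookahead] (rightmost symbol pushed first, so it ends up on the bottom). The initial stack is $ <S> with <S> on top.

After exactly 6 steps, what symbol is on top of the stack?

     Stack        Input    Action
  1  $ <S>        w w w $  expand <S> ::= <A>
  2  $ <A>        w w w $  expand <A> ::= <K> w <K>
  3  $ <K> w <K>  w w w $  expand <K> ::= w
  4  $ <K> w w    w w w $  match w
  5  $ <K> w      w w $    match w
  6  $ <K>        w $      expand <K> ::= w
Stack after step 6: $ w (top = w).

w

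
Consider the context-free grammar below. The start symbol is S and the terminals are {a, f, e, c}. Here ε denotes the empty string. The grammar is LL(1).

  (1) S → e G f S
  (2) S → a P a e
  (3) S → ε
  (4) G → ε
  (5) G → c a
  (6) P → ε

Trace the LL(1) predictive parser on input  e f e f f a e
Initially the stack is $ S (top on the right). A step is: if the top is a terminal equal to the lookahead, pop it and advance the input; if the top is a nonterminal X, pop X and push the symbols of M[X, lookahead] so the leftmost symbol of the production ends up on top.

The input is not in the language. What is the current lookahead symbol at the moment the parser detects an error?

     Stack      Input            Action
  1  $ S        e f e f f a e $  expand S → e G f S
  2  $ S f G e  e f e f f a e $  match e
  3  $ S f G    f e f f a e $    expand G → ε
  4  $ S f      f e f f a e $    match f
  5  $ S        e f f a e $      expand S → e G f S
  6  $ S f G e  e f f a e $      match e
  7  $ S f G    f f a e $        expand G → ε
  8  $ S f      f f a e $        match f
  9  $ S        f a e $          error: M[S, f] is empty

f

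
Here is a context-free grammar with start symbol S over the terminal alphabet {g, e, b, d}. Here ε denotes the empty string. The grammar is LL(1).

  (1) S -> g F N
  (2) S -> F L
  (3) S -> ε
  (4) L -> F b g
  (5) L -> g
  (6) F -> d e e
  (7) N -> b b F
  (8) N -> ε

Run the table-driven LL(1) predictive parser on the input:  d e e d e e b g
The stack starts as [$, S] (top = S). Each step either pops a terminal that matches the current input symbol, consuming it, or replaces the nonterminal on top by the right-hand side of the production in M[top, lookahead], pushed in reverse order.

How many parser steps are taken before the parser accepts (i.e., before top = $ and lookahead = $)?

12

step 1: stack=$ S  input=d e e d e e b g $  — expand S -> F L
step 2: stack=$ L F  input=d e e d e e b g $  — expand F -> d e e
step 3: stack=$ L e e d  input=d e e d e e b g $  — match d
step 4: stack=$ L e e  input=e e d e e b g $  — match e
step 5: stack=$ L e  input=e d e e b g $  — match e
step 6: stack=$ L  input=d e e b g $  — expand L -> F b g
step 7: stack=$ g b F  input=d e e b g $  — expand F -> d e e
step 8: stack=$ g b e e d  input=d e e b g $  — match d
step 9: stack=$ g b e e  input=e e b g $  — match e
step 10: stack=$ g b e  input=e b g $  — match e
step 11: stack=$ g b  input=b g $  — match b
step 12: stack=$ g  input=g $  — match g
Accept reached after 12 steps.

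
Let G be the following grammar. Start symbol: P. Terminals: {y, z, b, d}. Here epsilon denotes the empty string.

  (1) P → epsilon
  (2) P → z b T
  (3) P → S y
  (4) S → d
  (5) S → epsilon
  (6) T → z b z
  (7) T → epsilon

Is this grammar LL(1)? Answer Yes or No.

Yes

FIRST(P) = {epsilon, d, y, z}
FIRST(S) = {epsilon, d}
FIRST(T) = {epsilon, z}
FOLLOW(P) = {$}
FOLLOW(S) = {y}
FOLLOW(T) = {$}
Each cell of M receives at most one production.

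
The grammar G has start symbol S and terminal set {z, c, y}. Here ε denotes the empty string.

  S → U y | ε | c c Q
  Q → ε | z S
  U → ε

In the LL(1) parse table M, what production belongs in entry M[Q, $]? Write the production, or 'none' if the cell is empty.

Q → ε

FIRST(Q): from Q→ε we get {ε}; from Q→z S we get {z}. So FIRST(Q) = {ε, z}.
FIRST(U): from U→ε we get {ε}. So FIRST(U) = {ε}.
FIRST(S): from S→U y we get {y}; from S→ε we get {ε}; from S→c c Q we get {c}. So FIRST(S) = {ε, c, y}.
FOLLOW(S) includes $ since S is the start symbol.
FOLLOW(S): in Q→z S, the suffix after S is empty, so FOLLOW(S) ⊇ FOLLOW(Q) = {$}. Thus FOLLOW(S) = {$}.
FOLLOW(Q): in S→c c Q, the suffix after Q is empty, so FOLLOW(Q) ⊇ FOLLOW(S) = {$}. Thus FOLLOW(Q) = {$}.
For Q → ε: FIRST(ε) = {ε}, so it goes in M[Q, t] for t ∈ {}; since ε ∈ FIRST, also for every t ∈ FOLLOW(Q) = {$}.
For Q → z S: FIRST(z S) = {z}, so it goes in M[Q, t] for t ∈ {z}.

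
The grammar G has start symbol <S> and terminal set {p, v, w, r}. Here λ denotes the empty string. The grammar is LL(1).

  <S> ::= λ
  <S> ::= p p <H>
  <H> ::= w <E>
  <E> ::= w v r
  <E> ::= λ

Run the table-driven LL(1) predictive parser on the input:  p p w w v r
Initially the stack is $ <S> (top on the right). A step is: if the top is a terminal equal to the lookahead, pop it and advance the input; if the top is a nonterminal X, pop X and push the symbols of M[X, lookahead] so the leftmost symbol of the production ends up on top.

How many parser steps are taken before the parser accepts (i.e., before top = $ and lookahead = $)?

9

     Stack      Input          Action
  1  $ <S>      p p w w v r $  expand <S> ::= p p <H>
  2  $ <H> p p  p p w w v r $  match p
  3  $ <H> p    p w w v r $    match p
  4  $ <H>      w w v r $      expand <H> ::= w <E>
  5  $ <E> w    w w v r $      match w
  6  $ <E>      w v r $        expand <E> ::= w v r
  7  $ r v w    w v r $        match w
  8  $ r v      v r $          match v
  9  $ r        r $            match r
Accept reached after 9 steps.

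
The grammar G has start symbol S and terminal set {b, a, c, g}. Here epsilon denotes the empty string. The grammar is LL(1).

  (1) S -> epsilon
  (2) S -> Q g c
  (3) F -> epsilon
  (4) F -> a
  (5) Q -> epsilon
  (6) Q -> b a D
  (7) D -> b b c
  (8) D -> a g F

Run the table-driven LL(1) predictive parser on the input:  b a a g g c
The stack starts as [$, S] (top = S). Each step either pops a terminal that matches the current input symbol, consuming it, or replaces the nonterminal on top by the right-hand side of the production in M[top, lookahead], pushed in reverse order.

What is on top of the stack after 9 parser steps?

     Stack        Input          Action
  1  $ S          b a a g g c $  expand S -> Q g c
  2  $ c g Q      b a a g g c $  expand Q -> b a D
  3  $ c g D a b  b a a g g c $  match b
  4  $ c g D a    a a g g c $    match a
  5  $ c g D      a g g c $      expand D -> a g F
  6  $ c g F g a  a g g c $      match a
  7  $ c g F g    g g c $        match g
  8  $ c g F      g c $          expand F -> epsilon
  9  $ c g        g c $          match g
Stack after step 9: $ c (top = c).

c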